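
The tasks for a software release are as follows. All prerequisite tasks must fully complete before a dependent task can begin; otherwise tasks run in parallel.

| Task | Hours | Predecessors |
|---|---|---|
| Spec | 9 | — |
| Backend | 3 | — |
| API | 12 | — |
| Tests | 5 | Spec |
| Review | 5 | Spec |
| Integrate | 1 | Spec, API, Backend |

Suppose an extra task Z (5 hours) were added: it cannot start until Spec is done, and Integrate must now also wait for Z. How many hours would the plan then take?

Originally the plan takes 14 hours.
With Z inserted, Integrate now waits for max(Spec, API, Backend, Z).
New critical path: Spec→Z→Integrate = 9+5+1 = 15 ⇒ 15 hours.

15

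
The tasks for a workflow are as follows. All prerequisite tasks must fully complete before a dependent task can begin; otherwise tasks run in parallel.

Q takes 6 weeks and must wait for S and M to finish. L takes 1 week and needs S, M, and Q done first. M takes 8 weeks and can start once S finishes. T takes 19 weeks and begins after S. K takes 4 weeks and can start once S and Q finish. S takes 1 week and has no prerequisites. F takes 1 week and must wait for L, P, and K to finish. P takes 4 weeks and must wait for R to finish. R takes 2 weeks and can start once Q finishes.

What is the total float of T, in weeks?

Critical path: S→M→Q→R→P→F = 1+8+6+2+4+1 = 22, so the finish is 22 weeks.
Longest path through T: 20 weeks (earliest finish 20, latest finish 22).
So T can slip 22 − 20 = 2 weeks.

2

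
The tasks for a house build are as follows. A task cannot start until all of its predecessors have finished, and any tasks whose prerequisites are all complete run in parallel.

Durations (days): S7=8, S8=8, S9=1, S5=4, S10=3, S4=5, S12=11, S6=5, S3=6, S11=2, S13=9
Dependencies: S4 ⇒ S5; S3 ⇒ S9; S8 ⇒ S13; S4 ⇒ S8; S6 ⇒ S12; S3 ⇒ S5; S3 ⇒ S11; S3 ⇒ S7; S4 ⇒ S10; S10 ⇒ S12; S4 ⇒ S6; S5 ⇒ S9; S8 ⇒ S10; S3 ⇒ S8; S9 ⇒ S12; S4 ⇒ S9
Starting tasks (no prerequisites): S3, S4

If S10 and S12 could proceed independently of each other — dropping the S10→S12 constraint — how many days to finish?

With the dependency in place, S3→S8→S10→S12 = 6+8+3+11 = 28 sets the finish at 28 days.
Without S10→S12, S12's earliest start moves from 17 to 11.
The longest chain is now S3→S8→S13 = 6+8+9 = 23, so the plan takes 23 days.

23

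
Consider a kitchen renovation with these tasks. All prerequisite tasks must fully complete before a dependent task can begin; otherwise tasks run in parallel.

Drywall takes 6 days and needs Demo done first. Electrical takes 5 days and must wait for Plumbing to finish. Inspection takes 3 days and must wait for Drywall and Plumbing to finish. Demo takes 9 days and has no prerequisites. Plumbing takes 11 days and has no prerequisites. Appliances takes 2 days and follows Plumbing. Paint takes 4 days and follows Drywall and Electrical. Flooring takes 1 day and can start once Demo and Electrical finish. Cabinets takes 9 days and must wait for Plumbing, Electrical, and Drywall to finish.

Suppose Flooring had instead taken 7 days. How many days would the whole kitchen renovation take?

25

Critical path before the change: Plumbing→Electrical→Cabinets = 11+5+9 = 25 giving 25 days.
Flooring is off the critical path — its longest chain is 17 days, giving 8 of slack.
That remains the longest chain; total 25 days.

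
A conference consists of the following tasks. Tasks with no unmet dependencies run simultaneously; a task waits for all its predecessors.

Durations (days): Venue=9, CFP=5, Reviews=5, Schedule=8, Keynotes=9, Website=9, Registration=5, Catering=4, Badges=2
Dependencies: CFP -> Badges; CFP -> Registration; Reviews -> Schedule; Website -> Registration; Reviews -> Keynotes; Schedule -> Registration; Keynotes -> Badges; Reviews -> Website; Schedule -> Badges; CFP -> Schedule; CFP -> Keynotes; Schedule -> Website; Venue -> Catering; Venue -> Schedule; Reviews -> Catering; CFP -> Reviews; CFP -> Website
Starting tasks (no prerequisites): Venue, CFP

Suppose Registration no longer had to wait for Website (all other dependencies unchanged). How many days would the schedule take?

27

With the dependency in place, CFP→Reviews→Schedule→Website→Registration = 5+5+8+9+5 = 32 sets the finish at 32 days.
Without Website→Registration, Registration's earliest start moves from 27 to 18.
After: CFP→Reviews→Schedule→Website = 5+5+8+9 = 27 → 27 days.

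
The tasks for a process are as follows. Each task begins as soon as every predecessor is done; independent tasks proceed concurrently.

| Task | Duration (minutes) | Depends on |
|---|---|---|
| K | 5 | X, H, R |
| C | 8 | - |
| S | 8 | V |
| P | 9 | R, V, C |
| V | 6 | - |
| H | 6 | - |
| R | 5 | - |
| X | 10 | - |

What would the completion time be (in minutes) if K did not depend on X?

17

With the dependency in place, C→P = 8+9 = 17 sets the finish at 17 minutes.
Without X→K, K's earliest start moves from 10 to 6.
After: C→P = 8+9 = 17 → 17 minutes.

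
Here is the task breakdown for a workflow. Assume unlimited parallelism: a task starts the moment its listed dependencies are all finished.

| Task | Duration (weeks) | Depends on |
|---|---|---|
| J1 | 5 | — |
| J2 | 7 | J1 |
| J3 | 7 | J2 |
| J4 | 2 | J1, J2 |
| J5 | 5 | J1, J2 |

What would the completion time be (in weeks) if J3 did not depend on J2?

17

Before: longest chain J1→J2→J3 = 5+7+7 = 19, finish 19.
Without J2→J3, J3's earliest start moves from 12 to 0.
The longest chain is now J1→J2→J5 = 5+7+5 = 17, so the workflow takes 17 weeks.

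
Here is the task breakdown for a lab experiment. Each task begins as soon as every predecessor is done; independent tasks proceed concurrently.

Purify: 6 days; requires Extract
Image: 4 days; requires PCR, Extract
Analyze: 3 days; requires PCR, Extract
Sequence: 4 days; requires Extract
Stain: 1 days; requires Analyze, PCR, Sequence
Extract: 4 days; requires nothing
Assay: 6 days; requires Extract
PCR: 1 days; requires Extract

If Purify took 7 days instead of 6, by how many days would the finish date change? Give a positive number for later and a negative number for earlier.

1

Critical path before the change: Extract→Purify = 4+6 = 10 giving 10 days.
Purify is on the critical path; changing it to 7 makes that path 11 days.
That remains the longest chain; total 11 days.
Change in finish: 11 − 10 = +1 days.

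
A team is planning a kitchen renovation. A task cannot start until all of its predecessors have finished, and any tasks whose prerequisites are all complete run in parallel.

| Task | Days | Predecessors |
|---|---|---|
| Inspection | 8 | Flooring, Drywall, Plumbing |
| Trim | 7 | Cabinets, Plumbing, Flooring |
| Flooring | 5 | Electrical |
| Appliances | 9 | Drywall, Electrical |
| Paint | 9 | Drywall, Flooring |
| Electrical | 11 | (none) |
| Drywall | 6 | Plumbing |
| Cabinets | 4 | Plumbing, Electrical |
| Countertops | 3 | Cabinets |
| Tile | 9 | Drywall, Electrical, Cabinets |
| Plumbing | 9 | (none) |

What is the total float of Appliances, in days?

The longest chain is Electrical→Flooring→Paint = 11+5+9 = 25; overall finish 25 days.
Longest path through Appliances: 24 days (earliest finish 24, latest finish 25).
Float = 25 − 24 = 1.

1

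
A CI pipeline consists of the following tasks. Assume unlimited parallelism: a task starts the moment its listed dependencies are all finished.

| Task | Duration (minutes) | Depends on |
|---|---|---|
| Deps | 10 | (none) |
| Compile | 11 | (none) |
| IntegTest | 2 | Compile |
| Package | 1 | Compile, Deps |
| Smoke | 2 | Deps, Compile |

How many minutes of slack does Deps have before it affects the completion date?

The longest chain is Compile→IntegTest = 11+2 = 13; overall finish 13 minutes.
The longest chain containing Deps totals 12 minutes.
Float = 13 − 12 = 1.

1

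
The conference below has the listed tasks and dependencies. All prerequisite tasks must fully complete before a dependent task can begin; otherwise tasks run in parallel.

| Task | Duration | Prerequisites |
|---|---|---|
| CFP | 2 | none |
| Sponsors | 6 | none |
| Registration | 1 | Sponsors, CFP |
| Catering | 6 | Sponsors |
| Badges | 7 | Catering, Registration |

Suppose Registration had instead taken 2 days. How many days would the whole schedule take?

19

Baseline: Sponsors→Catering→Badges = 6+6+7 = 19 → 19 days.
Registration has 5 days of float (longest path through it is 14).
The critical path is still Sponsors→Catering→Badges; finish is now 19 days.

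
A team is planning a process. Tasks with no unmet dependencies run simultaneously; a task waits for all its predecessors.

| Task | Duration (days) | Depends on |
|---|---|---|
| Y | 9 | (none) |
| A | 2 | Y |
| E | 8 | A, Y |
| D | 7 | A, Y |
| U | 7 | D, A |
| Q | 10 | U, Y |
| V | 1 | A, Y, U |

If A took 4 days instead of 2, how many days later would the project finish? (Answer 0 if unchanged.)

Critical path before the change: Y→A→D→U→Q = 9+2+7+7+10 = 35 giving 35 days.
Since A is critical, the +2 change carries straight to that chain (now 37 days).
No other chain overtakes it, so the finish is 37 days.
Change in finish: 37 − 35 = +2 days.

2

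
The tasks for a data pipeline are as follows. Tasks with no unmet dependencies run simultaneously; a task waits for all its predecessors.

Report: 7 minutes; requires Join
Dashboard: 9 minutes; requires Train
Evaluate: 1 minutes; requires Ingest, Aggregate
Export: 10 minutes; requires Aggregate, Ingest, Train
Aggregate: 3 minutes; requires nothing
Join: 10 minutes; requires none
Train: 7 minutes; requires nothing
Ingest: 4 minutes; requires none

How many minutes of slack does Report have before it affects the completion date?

Join→Report = 10+7 = 17 sets the makespan at 17 minutes.
Report finishes as early as 17 and must finish by 17.
So Report can slip 17 − 17 = 0 minutes.

0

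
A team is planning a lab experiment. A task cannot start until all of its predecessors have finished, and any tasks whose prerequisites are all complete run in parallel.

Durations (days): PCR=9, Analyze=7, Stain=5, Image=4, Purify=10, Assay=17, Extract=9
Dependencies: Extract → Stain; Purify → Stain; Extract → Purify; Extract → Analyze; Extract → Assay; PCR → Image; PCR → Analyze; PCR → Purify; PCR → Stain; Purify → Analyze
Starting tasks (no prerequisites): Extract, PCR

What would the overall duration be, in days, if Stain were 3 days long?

26

As given, the longest chain is Extract→Purify→Analyze = 9+10+7 = 26, so the finish is 26 days.
Stain is off the critical path — its longest chain is 24 days, giving 2 of slack.
No other chain overtakes it, so the finish is 26 days.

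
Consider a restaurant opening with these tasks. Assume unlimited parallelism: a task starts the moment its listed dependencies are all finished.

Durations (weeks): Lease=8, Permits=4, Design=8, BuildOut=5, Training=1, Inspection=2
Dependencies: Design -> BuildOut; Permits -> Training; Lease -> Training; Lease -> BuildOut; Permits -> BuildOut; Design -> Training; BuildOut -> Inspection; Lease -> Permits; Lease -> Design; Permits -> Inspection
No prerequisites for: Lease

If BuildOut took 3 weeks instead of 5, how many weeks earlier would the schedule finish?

2

Baseline: Lease→Design→BuildOut→Inspection = 8+8+5+2 = 23 → 23 weeks.
Since BuildOut is critical, the -2 change carries straight to that chain (now 21 weeks).
That remains the longest chain; total 21 weeks.
Change in finish: 21 − 23 = -2 weeks.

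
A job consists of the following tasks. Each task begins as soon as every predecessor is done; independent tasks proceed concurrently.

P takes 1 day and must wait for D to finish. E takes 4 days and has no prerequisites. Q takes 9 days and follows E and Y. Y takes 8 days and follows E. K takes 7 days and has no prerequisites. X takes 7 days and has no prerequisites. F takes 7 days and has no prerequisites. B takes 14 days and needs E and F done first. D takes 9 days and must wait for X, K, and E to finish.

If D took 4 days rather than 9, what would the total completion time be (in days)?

21

Baseline: E→Y→Q = 4+8+9 = 21 → 21 days.
D has 4 days of float (longest path through it is 17).
That remains the longest chain; total 21 days.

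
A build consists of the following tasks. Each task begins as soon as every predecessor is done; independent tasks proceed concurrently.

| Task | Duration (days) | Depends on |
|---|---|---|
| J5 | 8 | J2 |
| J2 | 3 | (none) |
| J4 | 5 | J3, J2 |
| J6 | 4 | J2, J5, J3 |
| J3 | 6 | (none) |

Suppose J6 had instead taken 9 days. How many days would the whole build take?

20

Baseline: J2→J5→J6 = 3+8+4 = 15 → 15 days.
J6 lies on that path, so at 9 days the path becomes 20 days.
That remains the longest chain; total 20 days.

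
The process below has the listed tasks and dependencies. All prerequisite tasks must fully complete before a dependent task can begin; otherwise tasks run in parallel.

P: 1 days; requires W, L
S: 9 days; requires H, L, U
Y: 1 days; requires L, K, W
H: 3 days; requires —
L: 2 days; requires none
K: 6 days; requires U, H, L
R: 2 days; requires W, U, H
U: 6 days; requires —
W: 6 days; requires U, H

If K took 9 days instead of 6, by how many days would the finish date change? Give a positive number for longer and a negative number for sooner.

Critical path before the change: U→S = 6+9 = 15 giving 15 days.
K has 2 days of float (longest path through it is 13).
The binding chain switches to U→K→Y = 6+9+1 = 16; finish 16 days.
Change in finish: 16 − 15 = +1 days.

1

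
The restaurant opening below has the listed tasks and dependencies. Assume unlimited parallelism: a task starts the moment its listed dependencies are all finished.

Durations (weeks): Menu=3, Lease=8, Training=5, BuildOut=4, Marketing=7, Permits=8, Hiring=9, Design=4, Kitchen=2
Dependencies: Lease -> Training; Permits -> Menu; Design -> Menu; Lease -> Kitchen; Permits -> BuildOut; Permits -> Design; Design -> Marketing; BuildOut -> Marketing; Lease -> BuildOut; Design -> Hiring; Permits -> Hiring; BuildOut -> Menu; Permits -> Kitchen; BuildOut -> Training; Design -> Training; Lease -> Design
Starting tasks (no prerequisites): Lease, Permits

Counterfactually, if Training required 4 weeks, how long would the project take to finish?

21

As given, the longest chain is Lease→Design→Hiring = 8+4+9 = 21, so the finish is 21 weeks.
Training has 4 weeks of float (longest path through it is 17).
The critical path is still Lease→Design→Hiring; finish is now 21 weeks.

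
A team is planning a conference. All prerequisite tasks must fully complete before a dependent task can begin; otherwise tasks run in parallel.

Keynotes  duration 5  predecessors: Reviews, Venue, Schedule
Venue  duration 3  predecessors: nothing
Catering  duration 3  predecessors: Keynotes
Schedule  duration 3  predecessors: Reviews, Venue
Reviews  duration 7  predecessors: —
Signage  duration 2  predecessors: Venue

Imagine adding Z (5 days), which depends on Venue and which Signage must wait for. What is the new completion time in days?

18

Originally the schedule takes 18 days.
With Z inserted, Signage now waits for max(Venue, Z).
New critical path: Reviews→Schedule→Keynotes→Catering = 7+3+5+3 = 18 ⇒ 18 days.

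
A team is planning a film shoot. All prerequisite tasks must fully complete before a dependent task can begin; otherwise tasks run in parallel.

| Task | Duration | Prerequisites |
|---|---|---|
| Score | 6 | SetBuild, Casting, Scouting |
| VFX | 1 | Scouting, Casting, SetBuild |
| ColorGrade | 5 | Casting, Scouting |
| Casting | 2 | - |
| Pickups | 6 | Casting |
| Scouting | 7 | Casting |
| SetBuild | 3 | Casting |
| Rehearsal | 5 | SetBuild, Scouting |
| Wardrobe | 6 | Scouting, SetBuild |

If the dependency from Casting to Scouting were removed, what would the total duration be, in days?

13

Before: longest chain Casting→Scouting→Wardrobe = 2+7+6 = 15, finish 15.
Without Casting→Scouting, Scouting's earliest start moves from 2 to 0.
After: Scouting→Wardrobe = 7+6 = 13 → 13 days.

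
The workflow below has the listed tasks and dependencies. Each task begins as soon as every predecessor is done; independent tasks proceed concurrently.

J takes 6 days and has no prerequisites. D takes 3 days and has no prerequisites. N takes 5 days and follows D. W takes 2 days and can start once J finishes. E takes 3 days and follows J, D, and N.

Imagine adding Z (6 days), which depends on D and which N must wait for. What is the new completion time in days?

17

Originally the schedule takes 11 days.
With Z inserted, N now waits for max(D, Z).
New critical path: D→Z→N→E = 3+6+5+3 = 17 ⇒ 17 days.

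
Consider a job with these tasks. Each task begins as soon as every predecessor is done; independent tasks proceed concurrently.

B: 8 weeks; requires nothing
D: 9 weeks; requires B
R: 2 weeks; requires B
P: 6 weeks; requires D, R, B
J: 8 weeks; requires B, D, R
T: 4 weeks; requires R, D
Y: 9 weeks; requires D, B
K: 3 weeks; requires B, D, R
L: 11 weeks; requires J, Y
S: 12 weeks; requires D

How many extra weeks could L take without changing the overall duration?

0

Critical path: B→D→Y→L = 8+9+9+11 = 37, so the finish is 37 weeks.
Longest path through L: 37 weeks (earliest finish 37, latest finish 37).
Slack of L = 26 − 26 = 0 weeks.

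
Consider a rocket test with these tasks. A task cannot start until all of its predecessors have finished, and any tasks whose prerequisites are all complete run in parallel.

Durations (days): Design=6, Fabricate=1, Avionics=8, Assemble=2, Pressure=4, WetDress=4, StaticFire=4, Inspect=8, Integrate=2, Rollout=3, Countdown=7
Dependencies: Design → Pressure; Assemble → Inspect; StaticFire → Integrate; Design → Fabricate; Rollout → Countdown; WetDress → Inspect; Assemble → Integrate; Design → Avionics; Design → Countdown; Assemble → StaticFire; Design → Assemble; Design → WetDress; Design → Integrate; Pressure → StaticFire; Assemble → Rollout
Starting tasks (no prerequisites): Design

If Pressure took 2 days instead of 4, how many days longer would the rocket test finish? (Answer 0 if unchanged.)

Critical path before the change: Design→Assemble→Rollout→Countdown = 6+2+3+7 = 18 giving 18 days.
Pressure is off the critical path — its longest chain is 16 days, giving 2 of slack.
The critical path is still Design→Assemble→Rollout→Countdown; finish is now 18 days.
Change in finish: 18 − 18 = +0 days.

0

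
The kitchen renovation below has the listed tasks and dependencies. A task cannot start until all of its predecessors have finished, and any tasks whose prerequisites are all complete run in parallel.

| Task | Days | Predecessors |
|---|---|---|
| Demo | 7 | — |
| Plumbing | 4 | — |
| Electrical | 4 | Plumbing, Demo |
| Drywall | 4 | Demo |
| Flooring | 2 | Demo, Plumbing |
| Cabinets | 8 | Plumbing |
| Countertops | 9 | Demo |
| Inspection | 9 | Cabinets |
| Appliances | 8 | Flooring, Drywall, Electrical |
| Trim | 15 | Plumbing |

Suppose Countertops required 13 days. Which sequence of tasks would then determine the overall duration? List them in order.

Plumbing, Cabinets, Inspection

Actual critical path: Plumbing→Cabinets→Inspection = 4+8+9 = 21 ⇒ 21 days.
Countertops has 5 days of float (longest path through it is 16).
No other chain overtakes it, so the finish is 21 days.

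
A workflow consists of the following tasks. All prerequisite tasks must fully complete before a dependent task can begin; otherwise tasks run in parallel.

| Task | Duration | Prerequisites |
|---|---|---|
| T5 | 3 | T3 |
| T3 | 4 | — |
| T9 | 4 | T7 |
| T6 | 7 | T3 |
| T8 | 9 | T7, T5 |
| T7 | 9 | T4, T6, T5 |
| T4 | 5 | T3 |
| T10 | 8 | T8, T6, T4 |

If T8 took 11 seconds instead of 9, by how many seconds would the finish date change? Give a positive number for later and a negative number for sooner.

2

Baseline: T3→T6→T7→T8→T10 = 4+7+9+9+8 = 37 → 37 seconds.
T8 lies on that path, so at 11 seconds the path becomes 39 seconds.
That remains the longest chain; total 39 seconds.
Change in finish: 39 − 37 = +2 seconds.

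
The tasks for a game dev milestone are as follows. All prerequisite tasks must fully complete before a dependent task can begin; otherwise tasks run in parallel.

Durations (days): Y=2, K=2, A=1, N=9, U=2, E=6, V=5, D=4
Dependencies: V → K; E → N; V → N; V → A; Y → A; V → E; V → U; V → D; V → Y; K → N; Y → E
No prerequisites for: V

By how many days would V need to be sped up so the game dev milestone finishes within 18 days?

4

Current finish: 22 days; target: 18.
V is on every critical path, so each day cut from V cuts the finish by one (this holds down to a finish of 18).
Need 22 − 18 = 4 days off V → V becomes 1 day, finish becomes 18.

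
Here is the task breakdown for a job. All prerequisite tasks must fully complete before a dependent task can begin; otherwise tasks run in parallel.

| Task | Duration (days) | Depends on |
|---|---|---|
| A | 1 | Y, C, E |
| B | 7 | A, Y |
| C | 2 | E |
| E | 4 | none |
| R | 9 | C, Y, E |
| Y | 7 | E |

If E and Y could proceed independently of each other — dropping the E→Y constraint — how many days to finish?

Original critical path: E→Y→R = 4+7+9 = 20 ⇒ 20 days.
Without E→Y, Y's earliest start moves from 4 to 0.
After: Y→R = 7+9 = 16 → 16 days.

16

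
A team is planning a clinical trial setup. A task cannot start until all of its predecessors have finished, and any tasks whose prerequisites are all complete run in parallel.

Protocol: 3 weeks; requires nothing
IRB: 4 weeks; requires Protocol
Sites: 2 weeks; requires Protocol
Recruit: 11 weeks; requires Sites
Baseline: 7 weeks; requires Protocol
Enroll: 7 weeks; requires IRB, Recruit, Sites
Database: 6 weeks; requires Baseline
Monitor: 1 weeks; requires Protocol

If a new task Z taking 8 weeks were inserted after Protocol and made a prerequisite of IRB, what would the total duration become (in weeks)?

23

Originally the clinical trial setup takes 23 weeks.
With Z inserted, IRB now waits for max(Protocol, Z).
New critical path: Protocol→Sites→Recruit→Enroll = 3+2+11+7 = 23 ⇒ 23 weeks.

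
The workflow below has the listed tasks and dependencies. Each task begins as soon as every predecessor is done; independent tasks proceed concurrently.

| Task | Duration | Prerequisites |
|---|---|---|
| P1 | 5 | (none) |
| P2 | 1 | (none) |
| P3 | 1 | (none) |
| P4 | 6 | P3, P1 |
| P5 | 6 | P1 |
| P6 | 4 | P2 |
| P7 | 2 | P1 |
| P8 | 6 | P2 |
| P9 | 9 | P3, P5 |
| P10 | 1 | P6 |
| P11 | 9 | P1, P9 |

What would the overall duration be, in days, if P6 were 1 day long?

29

Actual critical path: P1→P5→P9→P11 = 5+6+9+9 = 29 ⇒ 29 days.
The longest path through P6 is only 6 days, so P6 has float 23.
The critical path is still P1→P5→P9→P11; finish is now 29 days.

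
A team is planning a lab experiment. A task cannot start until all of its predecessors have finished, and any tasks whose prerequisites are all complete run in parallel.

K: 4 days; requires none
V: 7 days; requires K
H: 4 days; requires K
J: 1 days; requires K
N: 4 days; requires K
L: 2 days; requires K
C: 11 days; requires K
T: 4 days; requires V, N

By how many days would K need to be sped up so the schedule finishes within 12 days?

Current finish: 15 days; target: 12.
K is on every critical path, so each day cut from K cuts the finish by one (this holds down to a finish of 12).
Need 15 − 12 = 3 days off K → K becomes 1 day, finish becomes 12.

3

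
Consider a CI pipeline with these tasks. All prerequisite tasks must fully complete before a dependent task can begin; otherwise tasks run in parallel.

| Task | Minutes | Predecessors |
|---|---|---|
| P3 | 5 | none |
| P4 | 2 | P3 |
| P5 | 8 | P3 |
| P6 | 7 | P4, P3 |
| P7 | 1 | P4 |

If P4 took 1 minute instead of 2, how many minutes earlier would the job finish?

1

Actual critical path: P3→P4→P6 = 5+2+7 = 14 ⇒ 14 minutes.
P4 lies on that path, so at 1 minute the path becomes 13 minutes.
No other chain overtakes it, so the finish is 13 minutes.
Change in finish: 13 − 14 = -1 minutes.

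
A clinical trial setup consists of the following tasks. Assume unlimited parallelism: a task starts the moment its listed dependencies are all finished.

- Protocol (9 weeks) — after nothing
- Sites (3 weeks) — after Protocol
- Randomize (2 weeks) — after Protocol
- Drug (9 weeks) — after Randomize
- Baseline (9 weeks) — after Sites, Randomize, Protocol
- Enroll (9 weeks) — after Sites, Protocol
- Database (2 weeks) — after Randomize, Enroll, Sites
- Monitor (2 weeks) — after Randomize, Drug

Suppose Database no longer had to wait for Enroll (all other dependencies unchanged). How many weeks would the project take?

22

Before: longest chain Protocol→Sites→Enroll→Database = 9+3+9+2 = 23, finish 23.
Without Enroll→Database, Database's earliest start moves from 21 to 12.
The longest chain is now Protocol→Randomize→Drug→Monitor = 9+2+9+2 = 22, so the project takes 22 weeks.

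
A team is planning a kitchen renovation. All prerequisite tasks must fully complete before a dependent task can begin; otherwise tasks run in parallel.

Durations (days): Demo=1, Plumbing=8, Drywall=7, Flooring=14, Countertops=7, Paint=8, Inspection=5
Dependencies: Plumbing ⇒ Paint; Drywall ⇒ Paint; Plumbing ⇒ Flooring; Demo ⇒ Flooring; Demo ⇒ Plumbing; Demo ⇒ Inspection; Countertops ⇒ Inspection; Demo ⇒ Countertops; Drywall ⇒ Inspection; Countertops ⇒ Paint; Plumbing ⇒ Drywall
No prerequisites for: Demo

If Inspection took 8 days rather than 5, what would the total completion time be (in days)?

24

The binding path is Demo→Plumbing→Drywall→Paint = 1+8+7+8 = 24; finish at 24 days.
The longest path through Inspection is only 21 days, so Inspection has float 3.
No other chain overtakes it, so the finish is 24 days.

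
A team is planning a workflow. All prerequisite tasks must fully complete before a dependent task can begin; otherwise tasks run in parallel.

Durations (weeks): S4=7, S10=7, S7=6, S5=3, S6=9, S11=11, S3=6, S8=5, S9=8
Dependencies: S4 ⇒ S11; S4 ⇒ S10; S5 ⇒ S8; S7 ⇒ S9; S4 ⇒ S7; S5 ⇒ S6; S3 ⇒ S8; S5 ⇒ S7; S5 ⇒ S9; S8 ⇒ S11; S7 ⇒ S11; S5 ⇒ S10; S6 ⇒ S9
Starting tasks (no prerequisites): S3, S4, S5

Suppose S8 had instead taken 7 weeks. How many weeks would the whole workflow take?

24

As given, the longest chain is S4→S7→S11 = 7+6+11 = 24, so the finish is 24 weeks.
The longest path through S8 is only 22 weeks, so S8 has float 2.
The binding chain switches to S3→S8→S11 = 6+7+11 = 24; finish 24 weeks.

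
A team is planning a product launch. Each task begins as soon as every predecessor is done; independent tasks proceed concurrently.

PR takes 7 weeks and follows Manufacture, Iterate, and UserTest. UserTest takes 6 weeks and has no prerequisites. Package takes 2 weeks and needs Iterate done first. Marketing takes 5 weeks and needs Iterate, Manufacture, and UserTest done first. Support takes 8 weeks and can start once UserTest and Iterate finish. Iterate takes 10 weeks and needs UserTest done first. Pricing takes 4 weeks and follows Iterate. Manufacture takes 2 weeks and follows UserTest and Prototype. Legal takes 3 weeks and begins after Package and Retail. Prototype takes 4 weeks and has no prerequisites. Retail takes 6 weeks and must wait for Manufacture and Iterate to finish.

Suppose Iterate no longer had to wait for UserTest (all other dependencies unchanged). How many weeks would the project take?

19

With the dependency in place, UserTest→Iterate→Retail→Legal = 6+10+6+3 = 25 sets the finish at 25 weeks.
Without UserTest→Iterate, Iterate's earliest start moves from 6 to 0.
The longest chain is now Iterate→Retail→Legal = 10+6+3 = 19, so the project takes 19 weeks.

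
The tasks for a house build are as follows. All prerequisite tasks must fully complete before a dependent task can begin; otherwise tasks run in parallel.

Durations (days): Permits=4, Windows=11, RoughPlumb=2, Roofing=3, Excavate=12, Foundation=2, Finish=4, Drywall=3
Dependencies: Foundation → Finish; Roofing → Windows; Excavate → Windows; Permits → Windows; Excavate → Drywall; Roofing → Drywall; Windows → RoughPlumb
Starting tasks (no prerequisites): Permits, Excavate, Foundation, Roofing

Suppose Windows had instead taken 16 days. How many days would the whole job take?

Baseline: Excavate→Windows→RoughPlumb = 12+11+2 = 25 → 25 days.
Windows is on the critical path; changing it to 16 makes that path 30 days.
No other chain overtakes it, so the finish is 30 days.

30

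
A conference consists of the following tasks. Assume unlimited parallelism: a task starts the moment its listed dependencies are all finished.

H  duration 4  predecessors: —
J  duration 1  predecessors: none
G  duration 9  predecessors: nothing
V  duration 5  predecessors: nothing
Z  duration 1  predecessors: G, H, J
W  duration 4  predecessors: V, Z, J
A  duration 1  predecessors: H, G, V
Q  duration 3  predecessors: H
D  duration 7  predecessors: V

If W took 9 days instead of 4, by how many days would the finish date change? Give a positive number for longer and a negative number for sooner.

5

Actual critical path: G→Z→W = 9+1+4 = 14 ⇒ 14 days.
W lies on that path, so at 9 days the path becomes 19 days.
No other chain overtakes it, so the finish is 19 days.
Change in finish: 19 − 14 = +5 days.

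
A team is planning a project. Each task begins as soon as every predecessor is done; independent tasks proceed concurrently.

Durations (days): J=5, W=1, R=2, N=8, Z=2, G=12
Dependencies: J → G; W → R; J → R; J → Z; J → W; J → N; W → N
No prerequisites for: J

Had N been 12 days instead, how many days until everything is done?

Critical path before the change: J→G = 5+12 = 17 giving 17 days.
N has 3 days of float (longest path through it is 14).
The binding chain switches to J→W→N = 5+1+12 = 18; finish 18 days.

18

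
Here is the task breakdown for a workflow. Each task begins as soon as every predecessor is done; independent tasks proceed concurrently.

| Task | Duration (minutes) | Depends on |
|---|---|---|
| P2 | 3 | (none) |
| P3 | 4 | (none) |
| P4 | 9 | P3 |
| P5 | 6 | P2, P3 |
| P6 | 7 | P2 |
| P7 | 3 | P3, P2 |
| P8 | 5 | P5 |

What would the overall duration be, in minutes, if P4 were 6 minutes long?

The binding path is P3→P5→P8 = 4+6+5 = 15; finish at 15 minutes.
The longest path through P4 is only 13 minutes, so P4 has float 2.
The critical path is still P3→P5→P8; finish is now 15 minutes.

15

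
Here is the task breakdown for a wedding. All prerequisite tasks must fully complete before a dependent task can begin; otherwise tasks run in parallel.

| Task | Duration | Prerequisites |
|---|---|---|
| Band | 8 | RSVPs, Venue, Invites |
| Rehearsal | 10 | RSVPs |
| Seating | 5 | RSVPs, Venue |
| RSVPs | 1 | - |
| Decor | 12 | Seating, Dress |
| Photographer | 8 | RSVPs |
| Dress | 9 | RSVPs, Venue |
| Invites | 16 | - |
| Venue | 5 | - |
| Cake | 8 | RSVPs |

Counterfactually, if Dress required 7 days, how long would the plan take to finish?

Actual critical path: Venue→Dress→Decor = 5+9+12 = 26 ⇒ 26 days.
Dress is on the critical path; changing it to 7 makes that path 24 days.
No other chain overtakes it, so the finish is 24 days.

24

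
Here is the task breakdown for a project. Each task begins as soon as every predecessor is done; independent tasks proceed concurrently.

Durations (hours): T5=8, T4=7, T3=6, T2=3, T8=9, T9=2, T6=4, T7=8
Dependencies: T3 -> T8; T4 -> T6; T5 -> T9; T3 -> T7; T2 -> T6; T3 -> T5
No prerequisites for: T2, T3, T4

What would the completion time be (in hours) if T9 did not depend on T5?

With the dependency in place, T3→T5→T9 = 6+8+2 = 16 sets the finish at 16 hours.
Without T5→T9, T9's earliest start moves from 14 to 0.
After: T3→T8 = 6+9 = 15 → 15 hours.

15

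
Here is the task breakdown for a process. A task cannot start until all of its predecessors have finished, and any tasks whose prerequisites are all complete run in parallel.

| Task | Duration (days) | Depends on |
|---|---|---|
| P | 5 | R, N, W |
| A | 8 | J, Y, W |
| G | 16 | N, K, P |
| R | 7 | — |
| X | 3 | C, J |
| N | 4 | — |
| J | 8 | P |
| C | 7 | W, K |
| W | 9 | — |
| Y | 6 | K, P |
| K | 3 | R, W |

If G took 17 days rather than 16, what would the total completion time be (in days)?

The binding path is W→P→G = 9+5+16 = 30; finish at 30 days.
Since G is critical, the +1 change carries straight to that chain (now 31 days).
That remains the longest chain; total 31 days.

31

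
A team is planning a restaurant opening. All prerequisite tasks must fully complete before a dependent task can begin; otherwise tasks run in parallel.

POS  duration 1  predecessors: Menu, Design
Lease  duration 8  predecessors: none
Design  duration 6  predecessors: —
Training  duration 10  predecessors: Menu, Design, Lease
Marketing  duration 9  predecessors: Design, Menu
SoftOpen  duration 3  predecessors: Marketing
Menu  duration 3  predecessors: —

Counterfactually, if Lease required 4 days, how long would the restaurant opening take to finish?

Baseline: Lease→Training = 8+10 = 18 → 18 days.
Lease lies on that path, so at 4 days the path becomes 14 days.
New critical path: Design→Marketing→SoftOpen = 6+9+3 = 18 ⇒ 18 days.

18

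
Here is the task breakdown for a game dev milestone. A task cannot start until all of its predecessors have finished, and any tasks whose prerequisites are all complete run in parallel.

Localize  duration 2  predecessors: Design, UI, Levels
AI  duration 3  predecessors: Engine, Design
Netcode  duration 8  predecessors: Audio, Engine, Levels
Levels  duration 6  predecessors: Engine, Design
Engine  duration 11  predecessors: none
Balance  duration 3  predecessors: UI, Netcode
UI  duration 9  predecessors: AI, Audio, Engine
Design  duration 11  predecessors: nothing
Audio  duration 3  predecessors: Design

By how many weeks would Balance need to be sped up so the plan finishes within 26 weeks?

Current finish: 28 weeks; target: 26.
Balance is on every critical path, so each week cut from Balance cuts the finish by one (this holds down to a finish of 26).
Need 28 − 26 = 2 weeks off Balance → Balance becomes 1 week, finish becomes 26.

2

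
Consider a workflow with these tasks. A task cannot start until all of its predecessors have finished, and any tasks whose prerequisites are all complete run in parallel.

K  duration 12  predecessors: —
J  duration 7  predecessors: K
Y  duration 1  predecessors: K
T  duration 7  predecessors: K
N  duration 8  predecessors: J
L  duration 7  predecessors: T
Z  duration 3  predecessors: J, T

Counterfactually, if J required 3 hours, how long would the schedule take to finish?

Critical path before the change: K→J→N = 12+7+8 = 27 giving 27 hours.
J is on the critical path; changing it to 3 makes that path 23 hours.
The binding chain switches to K→T→L = 12+7+7 = 26; finish 26 hours.

26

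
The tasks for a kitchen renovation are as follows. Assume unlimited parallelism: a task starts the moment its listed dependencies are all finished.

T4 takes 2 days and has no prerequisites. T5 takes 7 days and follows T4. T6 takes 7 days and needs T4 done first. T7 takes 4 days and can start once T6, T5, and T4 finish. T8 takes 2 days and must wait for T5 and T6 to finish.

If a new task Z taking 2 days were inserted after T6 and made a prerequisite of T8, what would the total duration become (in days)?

Originally the schedule takes 13 days.
With Z inserted, T8 now waits for max(T5, T6, Z).
New critical path: T4→T5→T7 = 2+7+4 = 13 ⇒ 13 days.

13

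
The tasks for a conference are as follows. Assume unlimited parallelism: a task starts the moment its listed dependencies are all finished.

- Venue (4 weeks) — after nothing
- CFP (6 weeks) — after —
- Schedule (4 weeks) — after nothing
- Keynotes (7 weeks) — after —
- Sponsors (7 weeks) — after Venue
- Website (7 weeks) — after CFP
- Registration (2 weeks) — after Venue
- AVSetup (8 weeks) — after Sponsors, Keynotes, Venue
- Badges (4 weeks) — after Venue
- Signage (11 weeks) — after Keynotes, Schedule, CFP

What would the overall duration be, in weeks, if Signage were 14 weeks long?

21

Critical path before the change: Venue→Sponsors→AVSetup = 4+7+8 = 19 giving 19 weeks.
The longest path through Signage is only 18 weeks, so Signage has float 1.
Now Keynotes→Signage = 7+14 = 21 is longest, so the finish becomes 21 weeks.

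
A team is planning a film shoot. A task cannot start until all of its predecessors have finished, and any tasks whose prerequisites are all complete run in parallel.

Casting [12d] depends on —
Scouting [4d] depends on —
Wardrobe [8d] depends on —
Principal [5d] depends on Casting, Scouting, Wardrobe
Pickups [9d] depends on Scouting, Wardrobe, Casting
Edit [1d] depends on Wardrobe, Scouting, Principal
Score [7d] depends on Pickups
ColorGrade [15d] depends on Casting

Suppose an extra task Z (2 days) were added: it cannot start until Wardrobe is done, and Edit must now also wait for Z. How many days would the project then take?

28

Originally the project takes 28 days.
With Z inserted, Edit now waits for max(Wardrobe, Scouting, Principal, Z).
New critical path: Casting→Pickups→Score = 12+9+7 = 28 ⇒ 28 days.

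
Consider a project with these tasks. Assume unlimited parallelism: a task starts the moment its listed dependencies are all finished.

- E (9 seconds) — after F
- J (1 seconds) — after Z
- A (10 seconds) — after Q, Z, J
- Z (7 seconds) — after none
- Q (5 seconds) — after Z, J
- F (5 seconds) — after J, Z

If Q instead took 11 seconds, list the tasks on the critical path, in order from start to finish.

The binding path is Z→J→Q→A = 7+1+5+10 = 23; finish at 23 seconds.
Q is on the critical path; changing it to 11 makes that path 29 seconds.
The critical path is still Z→J→Q→A; finish is now 29 seconds.

Z, J, Q, A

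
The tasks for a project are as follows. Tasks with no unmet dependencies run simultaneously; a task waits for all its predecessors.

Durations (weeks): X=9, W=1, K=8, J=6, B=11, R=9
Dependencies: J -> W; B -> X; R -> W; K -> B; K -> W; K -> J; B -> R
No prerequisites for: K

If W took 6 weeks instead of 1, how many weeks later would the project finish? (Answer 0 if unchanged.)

5

The binding path is K→B→R→W = 8+11+9+1 = 29; finish at 29 weeks.
Since W is critical, the +5 change carries straight to that chain (now 34 weeks).
The critical path is still K→B→R→W; finish is now 34 weeks.
Change in finish: 34 − 29 = +5 weeks.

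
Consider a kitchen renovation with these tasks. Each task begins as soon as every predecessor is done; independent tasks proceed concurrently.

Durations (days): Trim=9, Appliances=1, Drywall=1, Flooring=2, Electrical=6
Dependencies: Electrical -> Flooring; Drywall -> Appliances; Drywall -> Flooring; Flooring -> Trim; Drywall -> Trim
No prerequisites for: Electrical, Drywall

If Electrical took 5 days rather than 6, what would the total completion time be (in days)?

16

Baseline: Electrical→Flooring→Trim = 6+2+9 = 17 → 17 days.
Since Electrical is critical, the -1 change carries straight to that chain (now 16 days).
No other chain overtakes it, so the finish is 16 days.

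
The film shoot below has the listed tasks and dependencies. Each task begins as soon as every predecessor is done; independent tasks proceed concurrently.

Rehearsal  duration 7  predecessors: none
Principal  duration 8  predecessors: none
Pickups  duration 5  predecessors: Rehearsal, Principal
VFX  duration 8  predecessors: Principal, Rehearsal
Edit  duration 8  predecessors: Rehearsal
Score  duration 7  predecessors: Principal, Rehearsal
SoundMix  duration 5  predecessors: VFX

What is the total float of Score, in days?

6

Principal→VFX→SoundMix = 8+8+5 = 21 sets the makespan at 21 days.
The longest chain containing Score totals 15 days.
Slack of Score = 14 − 8 = 6 days.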